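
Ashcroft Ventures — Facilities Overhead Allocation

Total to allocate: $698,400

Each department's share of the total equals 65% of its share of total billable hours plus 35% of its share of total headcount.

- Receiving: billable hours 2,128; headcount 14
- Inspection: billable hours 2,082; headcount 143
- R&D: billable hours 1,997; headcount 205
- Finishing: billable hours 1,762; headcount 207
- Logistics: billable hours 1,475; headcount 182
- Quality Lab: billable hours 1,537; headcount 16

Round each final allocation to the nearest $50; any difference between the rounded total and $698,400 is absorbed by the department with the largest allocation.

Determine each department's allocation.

Receiving: $92,450 · Inspection: $131,650 · R&D: $147,850 · Finishing: $138,800 · Logistics: $119,000 · Quality Lab: $68,650

Totals — billable hours 10,981, headcount 767.
Combined weights (65% billable hours + 35% headcount): Receiving 0.1324; Inspection 0.1885; R&D 0.2118; Finishing 0.1988; Logistics 0.1704; Quality Lab 0.0983.
Proportional shares: Receiving 92,434.33; Inspection 131,644.47; R&D 147,889.70; Finishing 138,812.07; Logistics 118,979.95; Quality Lab 68,639.48.
At nearest $50: Receiving $92,450; Inspection $131,650; R&D $147,900; Finishing $138,800; Logistics $119,000; Quality Lab $68,650. Sum = $698,450.
Difference $698,400 − $698,450 = −$50 applied to largest allocation (R&D): R&D becomes $147,850.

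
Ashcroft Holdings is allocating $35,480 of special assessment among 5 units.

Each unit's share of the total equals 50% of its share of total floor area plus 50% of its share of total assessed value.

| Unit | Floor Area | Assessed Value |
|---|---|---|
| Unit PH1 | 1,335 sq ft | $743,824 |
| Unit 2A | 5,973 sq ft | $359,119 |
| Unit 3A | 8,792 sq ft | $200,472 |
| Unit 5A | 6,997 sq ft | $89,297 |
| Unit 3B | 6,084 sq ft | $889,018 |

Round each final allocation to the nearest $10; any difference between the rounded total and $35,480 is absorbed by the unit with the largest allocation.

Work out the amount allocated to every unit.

Unit PH1: $6,590; Unit 2A: $6,420; Unit 3A: $6,900; Unit 5A: $4,950; Unit 3B: $10,620

Floor area total 29,181; assessed value total 2,281,730.
Blended shares (50% floor area + 50% assessed value): Unit PH1 0.1859; Unit 2A 0.1810; Unit 3A 0.1946; Unit 5A 0.1395; Unit 3B 0.2991.
Proportional shares: Unit PH1 6,594.67; Unit 2A 6,423.24; Unit 3A 6,903.55; Unit 5A 4,947.95; Unit 3B 10,610.58.
At nearest $10: Unit PH1 $6,590; Unit 2A $6,420; Unit 3A $6,900; Unit 5A $4,950; Unit 3B $10,610. Sum = $35,470.
Difference $35,480 − $35,470 = +$10 applied to largest allocation (Unit 3B): Unit 3B becomes $10,620.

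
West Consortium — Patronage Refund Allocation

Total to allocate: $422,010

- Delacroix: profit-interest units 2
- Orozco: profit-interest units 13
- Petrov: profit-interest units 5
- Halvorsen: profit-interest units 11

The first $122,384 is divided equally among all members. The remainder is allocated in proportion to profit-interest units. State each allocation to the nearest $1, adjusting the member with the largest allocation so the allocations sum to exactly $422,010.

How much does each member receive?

Delacroix: $49,927; Orozco: $156,245; Petrov: $78,923; Halvorsen: $136,915

Equal tier: $122,384 ÷ 4 = $30,596 apiece.
Remainder $299,626 by profit-interest units (total 31): Delacroix 19,330.71 → $19,331; Orozco 125,649.61 → $125,650; Petrov 48,326.77 → $48,327; Halvorsen 106,318.90 → $106,319.
Rounding difference −$1 on remainder applied to Orozco.
Totals: Delacroix $30,596 + $19,331 = $49,927; Orozco $30,596 + $125,649 = $156,245; Petrov $30,596 + $48,327 = $78,923; Halvorsen $30,596 + $106,319 = $136,915.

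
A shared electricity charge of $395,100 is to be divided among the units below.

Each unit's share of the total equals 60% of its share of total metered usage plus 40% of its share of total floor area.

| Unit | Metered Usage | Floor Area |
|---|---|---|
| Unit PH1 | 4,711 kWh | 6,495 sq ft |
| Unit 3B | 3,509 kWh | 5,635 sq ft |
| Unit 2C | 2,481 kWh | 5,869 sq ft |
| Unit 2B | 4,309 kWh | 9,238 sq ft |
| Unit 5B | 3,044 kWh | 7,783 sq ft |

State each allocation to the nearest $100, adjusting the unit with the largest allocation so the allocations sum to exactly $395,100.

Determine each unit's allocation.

Unit PH1: $91,200; Unit 3B: $71,500; Unit 2C: $59,100; Unit 2B: $98,200; Unit 5B: $75,100

Metered usage total 18,054; floor area total 35,020.
Blended shares (60% metered usage + 40% floor area): Unit PH1 0.2307; Unit 3B 0.1810; Unit 2C 0.1495; Unit 2B 0.2487; Unit 5B 0.1901.
Raw shares: Unit PH1 91,169.25; Unit 3B 71,505.21; Unit 2C 59,062.95; Unit 2B 98,269.50; Unit 5B 75,093.08.
At nearest $100: Unit PH1 $91,200; Unit 3B $71,500; Unit 2C $59,100; Unit 2B $98,300; Unit 5B $75,100. Sum = $395,200.
Difference $395,100 − $395,200 = −$100 applied to largest allocation (Unit 2B): Unit 2B becomes $98,200.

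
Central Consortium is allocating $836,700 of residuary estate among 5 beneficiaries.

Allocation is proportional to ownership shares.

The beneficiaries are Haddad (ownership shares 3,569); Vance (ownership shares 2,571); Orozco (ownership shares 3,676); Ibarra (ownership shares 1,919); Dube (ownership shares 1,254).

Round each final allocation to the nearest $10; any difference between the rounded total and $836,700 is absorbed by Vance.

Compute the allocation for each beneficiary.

Haddad: $229,900; Vance: $165,620; Orozco: $236,790; Ibarra: $123,610; Dube: $80,780

Sum of ownership shares: 12,989.
Raw shares: Haddad 3,569/12,989 × $836,700 = 229,900.86; Vance 2,571/12,989 × $836,700 = 165,613.65; Orozco 3,676/12,989 × $836,700 = 236,793.38; Ibarra 1,919/12,989 × $836,700 = 123,614.39; Dube 1,254/12,989 × $836,700 = 80,777.72.
After rounding ($10): Haddad $229,900; Vance $165,610; Orozco $236,790; Ibarra $123,610; Dube $80,780. Sum = $836,690.
Difference $836,700 − $836,690 = +$10 applied to Vance: Vance becomes $165,620.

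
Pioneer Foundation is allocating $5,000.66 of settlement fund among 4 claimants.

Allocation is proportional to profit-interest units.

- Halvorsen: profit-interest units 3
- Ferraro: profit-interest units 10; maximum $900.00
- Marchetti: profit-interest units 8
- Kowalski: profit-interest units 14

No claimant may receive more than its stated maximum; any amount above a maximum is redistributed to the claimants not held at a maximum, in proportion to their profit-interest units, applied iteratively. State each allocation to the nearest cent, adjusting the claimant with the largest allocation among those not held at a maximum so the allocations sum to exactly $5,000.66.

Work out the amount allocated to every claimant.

Halvorsen: $492.08 · Ferraro: $900.00 · Marchetti: $1,312.21 · Kowalski: $2,296.37

Combined profit-interest units = 35.
Proportional shares (ignoring caps): Halvorsen 428.6280; Ferraro 1,428.7600; Marchetti 1,143.0080; Kowalski 2,000.2640.
Capped: Ferraro ($900.00); remaining pool $4,100.66 reallocated over remaining profit-interest units 25.
Shares after redistribution: Halvorsen 492.0792 → $492.08; Marchetti 1,312.2112 → $1,312.21; Kowalski 2,296.3696 → $2,296.37.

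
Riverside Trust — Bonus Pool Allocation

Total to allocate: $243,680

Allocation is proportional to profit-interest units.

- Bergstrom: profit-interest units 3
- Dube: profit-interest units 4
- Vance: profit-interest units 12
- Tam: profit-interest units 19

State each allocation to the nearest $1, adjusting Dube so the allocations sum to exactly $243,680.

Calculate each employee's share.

Bergstrom: $19,238 · Dube: $25,650 · Vance: $76,952 · Tam: $121,840

Total profit-interest units = 38.
Raw shares: Bergstrom 3/38 × $243,680 = 19,237.89; Dube 4/38 × $243,680 = 25,650.53; Vance 12/38 × $243,680 = 76,951.58; Tam 19/38 × $243,680 = 121,840.00.
At nearest $1: Bergstrom $19,238; Dube $25,651; Vance $76,952; Tam $121,840. Sum = $243,681.
Difference $243,680 − $243,681 = −$1 applied to Dube: Dube becomes $25,650.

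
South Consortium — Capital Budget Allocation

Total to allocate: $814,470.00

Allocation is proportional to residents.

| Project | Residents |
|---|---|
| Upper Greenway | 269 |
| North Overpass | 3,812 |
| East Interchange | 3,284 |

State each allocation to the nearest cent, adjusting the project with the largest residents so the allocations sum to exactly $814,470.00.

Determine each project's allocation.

Combined residents = 269 + 3,812 + 3,284 = 7,365.
Unrounded shares: Upper Greenway 29,747.7841; North Overpass 421,555.9593; East Interchange 363,166.2566.
At nearest cent: Upper Greenway $29,747.78; North Overpass $421,555.96; East Interchange $363,166.26. Sum = $814,470.00.
Rounded total matches; no reconciliation needed.

Upper Greenway: $29,747.78 | North Overpass: $421,555.96 | East Interchange: $363,166.26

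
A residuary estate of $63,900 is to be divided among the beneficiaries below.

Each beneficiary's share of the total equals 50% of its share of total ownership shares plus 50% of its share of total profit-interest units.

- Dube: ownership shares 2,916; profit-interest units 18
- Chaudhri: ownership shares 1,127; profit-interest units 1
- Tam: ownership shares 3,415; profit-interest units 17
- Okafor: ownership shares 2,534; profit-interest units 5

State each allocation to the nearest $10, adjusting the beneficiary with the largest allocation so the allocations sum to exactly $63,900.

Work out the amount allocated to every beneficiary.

Ownership shares total 9,992; profit-interest units total 41.
Composite weights (50% ownership shares + 50% profit-interest units): Dube 0.3654; Chaudhri 0.0686; Tam 0.3782; Okafor 0.1878.
Raw shares: Dube 23,350.91; Chaudhri 4,382.92; Tam 24,167.22; Okafor 11,998.95.
At nearest $10: Dube $23,350; Chaudhri $4,380; Tam $24,170; Okafor $12,000. Sum = $63,900.
No rounding difference to absorb.

Dube: $23,350 · Chaudhri: $4,380 · Tam: $24,170 · Okafor: $12,000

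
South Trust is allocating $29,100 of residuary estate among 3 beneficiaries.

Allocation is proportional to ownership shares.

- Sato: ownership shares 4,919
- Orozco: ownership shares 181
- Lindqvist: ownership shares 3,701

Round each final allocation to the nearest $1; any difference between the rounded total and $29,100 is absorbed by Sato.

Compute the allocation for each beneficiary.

Sato: $16,265; Orozco: $598; Lindqvist: $12,237

Total ownership shares = 8,801.
Unrounded shares: Sato 4,919/8,801 × $29,100 = 16,264.39; Orozco 181/8,801 × $29,100 = 598.47; Lindqvist 3,701/8,801 × $29,100 = 12,237.14.
At nearest $1: Sato $16,264; Orozco $598; Lindqvist $12,237. Sum = $29,099.
Difference $29,100 − $29,099 = +$1 applied to Sato: Sato becomes $16,265.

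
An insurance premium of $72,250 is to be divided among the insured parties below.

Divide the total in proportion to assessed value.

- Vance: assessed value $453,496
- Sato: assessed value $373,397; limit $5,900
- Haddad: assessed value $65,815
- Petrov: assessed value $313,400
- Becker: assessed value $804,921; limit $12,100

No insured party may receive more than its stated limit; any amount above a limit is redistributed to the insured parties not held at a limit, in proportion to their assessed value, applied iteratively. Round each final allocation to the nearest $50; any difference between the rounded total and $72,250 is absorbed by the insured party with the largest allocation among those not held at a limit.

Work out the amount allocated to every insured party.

Assessed value total: 2,011,029.
Pro-rata shares before constraints: Vance 16,292.70; Sato 13,414.99; Haddad 2,364.53; Petrov 11,259.48; Becker 28,918.30.
Held at cap: Sato ($5,900), Becker ($12,100); residual $54,250 reallocated over remaining assessed value 832,711.
Remaining shares: Vance 29,544.65 → $29,550; Haddad 4,287.76 → $4,300; Petrov 20,417.59 → $20,400.

Vance: $29,550; Sato: $5,900; Haddad: $4,300; Petrov: $20,400; Becker: $12,100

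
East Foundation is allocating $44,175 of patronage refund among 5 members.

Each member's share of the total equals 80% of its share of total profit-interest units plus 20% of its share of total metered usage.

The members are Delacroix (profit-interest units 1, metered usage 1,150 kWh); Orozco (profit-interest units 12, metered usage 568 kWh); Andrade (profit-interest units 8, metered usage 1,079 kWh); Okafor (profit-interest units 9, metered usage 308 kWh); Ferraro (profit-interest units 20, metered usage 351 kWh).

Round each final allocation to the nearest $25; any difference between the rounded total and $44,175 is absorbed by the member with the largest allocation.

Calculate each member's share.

Delacroix: $3,650 · Orozco: $9,925 · Andrade: $8,425 · Okafor: $7,150 · Ferraro: $15,025

Profit-interest units total 50; metered usage total 3,456.
Combined weights (80% profit-interest units + 20% metered usage): Delacroix 0.0826; Orozco 0.2249; Andrade 0.1904; Okafor 0.1618; Ferraro 0.3403.
Pro-rata amounts: Delacroix 3,646.69; Orozco 9,933.65; Andrade 8,412.78; Okafor 7,148.58; Ferraro 15,033.30.
At nearest $25: Delacroix $3,650; Orozco $9,925; Andrade $8,425; Okafor $7,150; Ferraro $15,025. Sum = $44,175.
Rounded total matches; no reconciliation needed.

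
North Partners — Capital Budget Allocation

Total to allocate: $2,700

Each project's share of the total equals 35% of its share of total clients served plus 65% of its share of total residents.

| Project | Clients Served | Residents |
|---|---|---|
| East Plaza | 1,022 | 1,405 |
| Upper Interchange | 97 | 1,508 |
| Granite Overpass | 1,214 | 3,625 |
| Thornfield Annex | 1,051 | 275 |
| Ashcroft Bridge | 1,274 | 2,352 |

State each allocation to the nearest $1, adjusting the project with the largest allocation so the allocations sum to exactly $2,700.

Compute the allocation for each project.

East Plaza: $476 · Upper Interchange: $308 · Granite Overpass: $941 · Thornfield Annex: $266 · Ashcroft Bridge: $709

Clients served total 4,658; residents total 9,165.
Composite weights (35% clients served + 65% residents): East Plaza 0.1764; Upper Interchange 0.1142; Granite Overpass 0.3483; Thornfield Annex 0.0985; Ashcroft Bridge 0.2625.
Unrounded shares: East Plaza 476.38; Upper Interchange 308.45; Granite Overpass 940.44; Thornfield Annex 265.88; Ashcroft Bridge 708.85.
Rounded to nearest $1: East Plaza $476; Upper Interchange $308; Granite Overpass $940; Thornfield Annex $266; Ashcroft Bridge $709. Sum = $2,699.
Difference $2,700 − $2,699 = +$1 applied to largest allocation (Granite Overpass): Granite Overpass becomes $941.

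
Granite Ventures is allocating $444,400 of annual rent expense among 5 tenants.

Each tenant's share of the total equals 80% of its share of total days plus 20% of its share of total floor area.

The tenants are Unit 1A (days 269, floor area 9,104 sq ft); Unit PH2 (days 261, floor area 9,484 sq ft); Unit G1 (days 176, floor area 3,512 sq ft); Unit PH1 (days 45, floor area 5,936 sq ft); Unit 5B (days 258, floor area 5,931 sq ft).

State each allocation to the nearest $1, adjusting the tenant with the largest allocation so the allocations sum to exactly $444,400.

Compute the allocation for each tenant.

Unit 1A: $118,605 · Unit PH2: $116,779 · Unit G1: $71,203 · Unit PH1: $31,388 · Unit 5B: $106,425

Days total 1,009; floor area total 33,967.
Composite weights (80% days + 20% floor area): Unit 1A 0.2669; Unit PH2 0.2628; Unit G1 0.1602; Unit PH1 0.0706; Unit 5B 0.2395.
Unrounded shares: Unit 1A 118,603.89; Unit PH2 116,779.43; Unit G1 71,203.10; Unit PH1 31,388.18; Unit 5B 106,425.40.
At nearest $1: Unit 1A $118,604; Unit PH2 $116,779; Unit G1 $71,203; Unit PH1 $31,388; Unit 5B $106,425. Sum = $444,399.
Difference $444,400 − $444,399 = +$1 applied to largest allocation (Unit 1A): Unit 1A becomes $118,605.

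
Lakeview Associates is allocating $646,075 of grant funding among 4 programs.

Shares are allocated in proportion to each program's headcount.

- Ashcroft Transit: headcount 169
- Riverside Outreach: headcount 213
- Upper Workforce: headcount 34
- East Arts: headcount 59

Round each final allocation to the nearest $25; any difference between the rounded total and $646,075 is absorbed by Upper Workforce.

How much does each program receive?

Ashcroft Transit: $229,875 · Riverside Outreach: $289,725 · Upper Workforce: $46,225 · East Arts: $80,250

Headcount total: 475.
Proportional shares: Ashcroft Transit 169/475 × $646,075 = 229,866.68; Riverside Outreach 213/475 × $646,075 = 289,713.63; Upper Workforce 34/475 × $646,075 = 46,245.37; East Arts 59/475 × $646,075 = 80,249.32.
Rounded to nearest $25: Ashcroft Transit $229,875; Riverside Outreach $289,725; Upper Workforce $46,250; East Arts $80,250. Sum = $646,100.
Difference $646,075 − $646,100 = −$25 applied to Upper Workforce: Upper Workforce becomes $46,225.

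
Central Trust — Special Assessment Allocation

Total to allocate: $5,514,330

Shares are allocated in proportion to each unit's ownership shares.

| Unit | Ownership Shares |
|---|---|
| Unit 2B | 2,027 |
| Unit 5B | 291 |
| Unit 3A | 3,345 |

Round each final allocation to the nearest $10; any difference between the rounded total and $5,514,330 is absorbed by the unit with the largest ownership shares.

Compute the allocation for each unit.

Combined ownership shares = 2,027 + 291 + 3,345 = 5,663.
Pro-rata amounts: Unit 2B 1,973,785.43; Unit 5B 283,360.41; Unit 3A 3,257,184.15.
After rounding ($10): Unit 2B $1,973,790; Unit 5B $283,360; Unit 3A $3,257,180. Sum = $5,514,330.
No rounding difference to absorb.

Unit 2B: $1,973,790 · Unit 5B: $283,360 · Unit 3A: $3,257,180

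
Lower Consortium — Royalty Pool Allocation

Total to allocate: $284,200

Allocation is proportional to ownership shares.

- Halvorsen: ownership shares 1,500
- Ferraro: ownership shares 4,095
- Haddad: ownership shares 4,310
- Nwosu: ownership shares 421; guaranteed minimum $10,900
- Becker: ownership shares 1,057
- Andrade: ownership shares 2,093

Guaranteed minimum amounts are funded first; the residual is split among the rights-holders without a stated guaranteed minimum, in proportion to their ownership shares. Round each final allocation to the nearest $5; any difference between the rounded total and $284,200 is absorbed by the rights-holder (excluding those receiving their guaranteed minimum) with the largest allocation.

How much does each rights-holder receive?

Minimums first: Nwosu $10,900. Balance $273,300.
Balance split over remaining ownership shares 13,055: Halvorsen 31,401.76 → $31,400; Ferraro 85,726.81 → $85,725; Haddad 90,227.73 → $90,230; Becker 22,127.77 → $22,130; Andrade 43,815.92 → $43,815.

Halvorsen: $31,400 · Ferraro: $85,725 · Haddad: $90,230 · Nwosu: $10,900 · Becker: $22,130 · Andrade: $43,815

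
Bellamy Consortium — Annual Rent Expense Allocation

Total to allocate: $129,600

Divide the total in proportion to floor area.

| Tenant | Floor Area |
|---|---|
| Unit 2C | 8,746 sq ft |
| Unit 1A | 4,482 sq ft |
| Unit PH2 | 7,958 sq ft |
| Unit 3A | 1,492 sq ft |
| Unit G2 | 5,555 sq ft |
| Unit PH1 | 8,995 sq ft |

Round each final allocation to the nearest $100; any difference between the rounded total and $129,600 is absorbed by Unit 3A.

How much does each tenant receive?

Unit 2C: $30,400 | Unit 1A: $15,600 | Unit PH2: $27,700 | Unit 3A: $5,300 | Unit G2: $19,300 | Unit PH1: $31,300

Sum of floor area: 37,228.
Unrounded shares: Unit 2C 8,746/37,228 × $129,600 = 30,447.02; Unit 1A 4,482/37,228 × $129,600 = 15,602.97; Unit PH2 7,958/37,228 × $129,600 = 27,703.79; Unit 3A 1,492/37,228 × $129,600 = 5,194.03; Unit G2 5,555/37,228 × $129,600 = 19,338.35; Unit PH1 8,995/37,228 × $129,600 = 31,313.85.
At nearest $100: Unit 2C $30,400; Unit 1A $15,600; Unit PH2 $27,700; Unit 3A $5,200; Unit G2 $19,300; Unit PH1 $31,300. Sum = $129,500.
Difference $129,600 − $129,500 = +$100 applied to Unit 3A: Unit 3A becomes $5,300.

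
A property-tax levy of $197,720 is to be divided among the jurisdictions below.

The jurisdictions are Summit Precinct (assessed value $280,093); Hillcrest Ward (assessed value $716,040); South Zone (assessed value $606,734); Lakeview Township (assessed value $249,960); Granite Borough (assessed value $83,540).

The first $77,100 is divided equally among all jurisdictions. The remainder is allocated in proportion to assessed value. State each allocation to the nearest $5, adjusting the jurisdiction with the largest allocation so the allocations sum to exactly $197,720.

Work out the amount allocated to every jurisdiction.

$77,100 shared equally gives $15,420 per jurisdiction.
Remainder $120,620 by assessed value (total 1,936,367): Summit Precinct 17,447.53 → $17,450; Hillcrest Ward 44,603.50 → $44,605; South Zone 37,794.62 → $37,795; Lakeview Township 15,570.49 → $15,570; Granite Borough 5,203.87 → $5,205.
Rounding difference −$5 on remainder applied to Hillcrest Ward.
Totals: Summit Precinct $15,420 + $17,450 = $32,870; Hillcrest Ward $15,420 + $44,600 = $60,020; South Zone $15,420 + $37,795 = $53,215; Lakeview Township $15,420 + $15,570 = $30,990; Granite Borough $15,420 + $5,205 = $20,625.

Summit Precinct: $32,870 · Hillcrest Ward: $60,020 · South Zone: $53,215 · Lakeview Township: $30,990 · Granite Borough: $20,625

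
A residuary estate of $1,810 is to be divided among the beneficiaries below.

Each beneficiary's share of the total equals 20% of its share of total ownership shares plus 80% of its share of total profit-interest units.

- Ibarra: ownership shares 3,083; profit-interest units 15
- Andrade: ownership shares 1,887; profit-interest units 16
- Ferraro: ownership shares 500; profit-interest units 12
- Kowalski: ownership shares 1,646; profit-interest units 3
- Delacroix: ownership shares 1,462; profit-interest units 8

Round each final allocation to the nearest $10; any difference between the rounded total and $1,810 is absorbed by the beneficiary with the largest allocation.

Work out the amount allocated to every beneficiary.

Totals — ownership shares 8,578, profit-interest units 54.
Composite weights (20% ownership shares + 80% profit-interest units): Ibarra 0.2941; Andrade 0.2810; Ferraro 0.1894; Kowalski 0.0828; Delacroix 0.1526.
Unrounded shares: Ibarra 532.33; Andrade 508.67; Ferraro 342.88; Kowalski 149.91; Delacroix 276.22.
At nearest $10: Ibarra $530; Andrade $510; Ferraro $340; Kowalski $150; Delacroix $280. Sum = $1,810.
No rounding difference to absorb.

Ibarra: $530 · Andrade: $510 · Ferraro: $340 · Kowalski: $150 · Delacroix: $280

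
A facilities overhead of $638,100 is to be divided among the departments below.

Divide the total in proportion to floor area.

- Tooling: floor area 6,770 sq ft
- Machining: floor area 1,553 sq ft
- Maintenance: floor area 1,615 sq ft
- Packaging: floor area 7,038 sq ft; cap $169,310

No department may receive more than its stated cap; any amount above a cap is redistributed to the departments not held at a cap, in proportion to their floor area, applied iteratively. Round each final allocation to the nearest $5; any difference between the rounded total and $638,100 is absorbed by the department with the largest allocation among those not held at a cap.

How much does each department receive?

Tooling: $319,355 · Machining: $73,255 · Maintenance: $76,180 · Packaging: $169,310

Floor area total: 16,976.
Unconstrained shares: Tooling 254,473.20; Machining 58,374.72; Maintenance 60,705.20; Packaging 264,546.88.
Cap binds for Packaging ($169,310); residual $468,790 reallocated over remaining floor area 9,938.
Remaining shares: Tooling 319,350.80 → $319,350; Machining 73,257.28 → $73,255; Maintenance 76,181.91 → $76,180.
Rounding difference +$5 applied to Tooling → $319,355.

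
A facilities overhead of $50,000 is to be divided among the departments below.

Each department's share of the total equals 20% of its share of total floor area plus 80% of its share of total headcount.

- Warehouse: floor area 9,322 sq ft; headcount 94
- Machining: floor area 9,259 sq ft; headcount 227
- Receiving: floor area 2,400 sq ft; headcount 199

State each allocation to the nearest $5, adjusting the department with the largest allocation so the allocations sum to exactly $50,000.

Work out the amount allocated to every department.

Warehouse: $11,675; Machining: $21,875; Receiving: $16,450

Totals — floor area 20,981, headcount 520.
Blended shares (20% floor area + 80% headcount): Warehouse 0.2335; Machining 0.4375; Receiving 0.3290.
Raw shares: Warehouse 11,673.84; Machining 21,874.58; Receiving 16,451.58.
After rounding ($5): Warehouse $11,675; Machining $21,875; Receiving $16,450. Sum = $50,000.
Sum already equals the total — no adjustment.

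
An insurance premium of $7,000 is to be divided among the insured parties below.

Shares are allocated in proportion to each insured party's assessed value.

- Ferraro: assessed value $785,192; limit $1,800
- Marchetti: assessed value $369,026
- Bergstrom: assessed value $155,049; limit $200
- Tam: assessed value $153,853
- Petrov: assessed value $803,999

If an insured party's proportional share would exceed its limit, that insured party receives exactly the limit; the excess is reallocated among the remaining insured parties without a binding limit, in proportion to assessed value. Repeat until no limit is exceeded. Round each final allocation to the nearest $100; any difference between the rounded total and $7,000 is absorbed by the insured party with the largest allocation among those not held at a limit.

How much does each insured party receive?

Assessed value total: 2,267,119.
Unconstrained shares: Ferraro 2,424.37; Marchetti 1,139.41; Bergstrom 478.73; Tam 475.04; Petrov 2,482.44.
Held at cap: Ferraro ($1,800), Bergstrom ($200); balance $5,000 reallocated over remaining assessed value 1,326,878.
Redistributed shares: Marchetti 1,390.58 → $1,400; Tam 579.76 → $600; Petrov 3,029.66 → $3,000.

Ferraro: $1,800; Marchetti: $1,400; Bergstrom: $200; Tam: $600; Petrov: $3,000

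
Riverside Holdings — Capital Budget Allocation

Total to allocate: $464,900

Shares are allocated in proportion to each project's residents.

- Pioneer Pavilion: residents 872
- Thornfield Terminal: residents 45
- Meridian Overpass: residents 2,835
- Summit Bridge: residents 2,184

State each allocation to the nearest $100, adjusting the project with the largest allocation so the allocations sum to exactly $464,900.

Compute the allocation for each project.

Sum of residents: 5,936.
Unrounded shares: Pioneer Pavilion 872/5,936 × $464,900 = 68,293.94; Thornfield Terminal 45/5,936 × $464,900 = 3,524.34; Meridian Overpass 2,835/5,936 × $464,900 = 222,033.61; Summit Bridge 2,184/5,936 × $464,900 = 171,048.11.
After rounding ($100): Pioneer Pavilion $68,300; Thornfield Terminal $3,500; Meridian Overpass $222,000; Summit Bridge $171,000. Sum = $464,800.
Difference $464,900 − $464,800 = +$100 applied to largest allocation (Meridian Overpass): Meridian Overpass becomes $222,100.

Pioneer Pavilion: $68,300 | Thornfield Terminal: $3,500 | Meridian Overpass: $222,100 | Summit Bridge: $171,000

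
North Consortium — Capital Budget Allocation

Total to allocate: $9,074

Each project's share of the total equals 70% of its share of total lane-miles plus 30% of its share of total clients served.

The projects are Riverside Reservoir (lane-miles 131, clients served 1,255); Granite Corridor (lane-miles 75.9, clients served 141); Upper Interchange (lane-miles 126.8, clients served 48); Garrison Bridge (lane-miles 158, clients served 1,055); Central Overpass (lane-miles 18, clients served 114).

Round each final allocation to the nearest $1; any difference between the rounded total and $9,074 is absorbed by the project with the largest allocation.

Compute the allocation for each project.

Riverside Reservoir: $2,940; Granite Corridor: $1,093; Upper Interchange: $1,630; Garrison Bridge: $3,068; Central Overpass: $343

Totals — lane-miles 509.7, clients served 2,613.
Blended shares (70% lane-miles + 30% clients served): Riverside Reservoir 0.3240; Granite Corridor 0.1204; Upper Interchange 0.1797; Garrison Bridge 0.3381; Central Overpass 0.0378.
Pro-rata amounts: Riverside Reservoir 2,939.95; Granite Corridor 1,092.75; Upper Interchange 1,630.17; Garrison Bridge 3,068.06; Central Overpass 343.08.
After rounding ($1): Riverside Reservoir $2,940; Granite Corridor $1,093; Upper Interchange $1,630; Garrison Bridge $3,068; Central Overpass $343. Sum = $9,074.
Rounded total matches; no reconciliation needed.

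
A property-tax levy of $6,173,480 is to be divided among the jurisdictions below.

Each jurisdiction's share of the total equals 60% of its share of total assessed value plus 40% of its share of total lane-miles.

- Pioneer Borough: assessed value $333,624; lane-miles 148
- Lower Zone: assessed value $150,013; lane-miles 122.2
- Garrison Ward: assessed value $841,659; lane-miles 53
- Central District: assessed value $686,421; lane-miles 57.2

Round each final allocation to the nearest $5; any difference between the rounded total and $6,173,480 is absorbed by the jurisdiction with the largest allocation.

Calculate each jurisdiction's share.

Pioneer Borough: $1,575,040 | Lower Zone: $1,069,480 | Garrison Ward: $1,893,765 | Central District: $1,635,195

Totals — assessed value 2,011,717, lane-miles 380.4.
Blended shares (60% assessed value + 40% lane-miles): Pioneer Borough 0.2551; Lower Zone 0.1732; Garrison Ward 0.3068; Central District 0.2649.
Proportional shares: Pioneer Borough 1,575,039.41; Lower Zone 1,069,481.95; Garrison Ward 1,893,763.56; Central District 1,635,195.09.
At nearest $5: Pioneer Borough $1,575,040; Lower Zone $1,069,480; Garrison Ward $1,893,765; Central District $1,635,195. Sum = $6,173,480.
No rounding difference to absorb.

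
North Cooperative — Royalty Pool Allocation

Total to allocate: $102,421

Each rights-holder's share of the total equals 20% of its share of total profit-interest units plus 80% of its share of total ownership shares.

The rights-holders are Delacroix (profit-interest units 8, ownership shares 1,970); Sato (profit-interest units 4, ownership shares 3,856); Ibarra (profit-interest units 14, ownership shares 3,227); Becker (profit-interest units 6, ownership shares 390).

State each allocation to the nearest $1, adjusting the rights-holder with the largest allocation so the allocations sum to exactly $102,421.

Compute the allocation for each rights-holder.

Totals — profit-interest units 32, ownership shares 9,443.
Composite weights (20% profit-interest units + 80% ownership shares): Delacroix 0.2169; Sato 0.3517; Ibarra 0.3609; Becker 0.0705.
Raw shares: Delacroix 22,214.72; Sato 36,018.99; Ibarra 36,962.48; Becker 7,224.81.
At nearest $1: Delacroix $22,215; Sato $36,019; Ibarra $36,962; Becker $7,225. Sum = $102,421.
No rounding difference to absorb.

Delacroix: $22,215 | Sato: $36,019 | Ibarra: $36,962 | Becker: $7,225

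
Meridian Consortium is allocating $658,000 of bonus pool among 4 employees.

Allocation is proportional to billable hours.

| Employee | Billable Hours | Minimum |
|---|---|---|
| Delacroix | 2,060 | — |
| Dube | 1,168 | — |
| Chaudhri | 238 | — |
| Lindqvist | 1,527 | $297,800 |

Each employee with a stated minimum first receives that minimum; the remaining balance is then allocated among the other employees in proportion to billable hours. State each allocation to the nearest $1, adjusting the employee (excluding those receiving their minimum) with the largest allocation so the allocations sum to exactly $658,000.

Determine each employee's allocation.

Guaranteed amounts: Lindqvist $297,800. Remaining pool $360,200.
Remaining pool split over remaining billable hours 3,466: Delacroix 214,083.09 → $214,083; Dube 121,383.04 → $121,383; Chaudhri 24,733.87 → $24,734.

Delacroix: $214,083 | Dube: $121,383 | Chaudhri: $24,734 | Lindqvist: $297,800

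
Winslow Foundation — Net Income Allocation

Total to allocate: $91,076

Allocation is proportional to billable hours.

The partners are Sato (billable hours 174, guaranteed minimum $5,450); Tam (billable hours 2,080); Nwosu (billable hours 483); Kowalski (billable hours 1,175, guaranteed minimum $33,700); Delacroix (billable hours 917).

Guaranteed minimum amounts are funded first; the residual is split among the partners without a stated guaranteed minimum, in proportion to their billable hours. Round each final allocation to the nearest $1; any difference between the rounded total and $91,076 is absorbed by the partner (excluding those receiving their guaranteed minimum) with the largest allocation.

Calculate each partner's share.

Sato: $5,450; Tam: $31,036; Nwosu: $7,207; Kowalski: $33,700; Delacroix: $13,683

Guaranteed amounts: Sato $5,450; Kowalski $33,700. Balance $51,926.
Balance split over remaining billable hours 3,480: Tam 31,036.23 → $31,036; Nwosu 7,206.97 → $7,207; Delacroix 13,682.80 → $13,683.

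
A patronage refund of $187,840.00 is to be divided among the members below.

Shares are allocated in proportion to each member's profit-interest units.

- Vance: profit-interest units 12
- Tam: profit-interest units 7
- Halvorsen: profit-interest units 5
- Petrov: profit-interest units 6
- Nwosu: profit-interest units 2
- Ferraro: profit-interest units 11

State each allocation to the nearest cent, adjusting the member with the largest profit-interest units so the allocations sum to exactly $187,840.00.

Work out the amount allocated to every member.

Vance: $52,420.48 | Tam: $30,578.60 | Halvorsen: $21,841.86 | Petrov: $26,210.23 | Nwosu: $8,736.74 | Ferraro: $48,052.09

Profit-interest units total: 12 + 7 + 5 + 6 + 2 + 11 = 43.
Proportional shares: Vance 52,420.4651; Tam 30,578.6047; Halvorsen 21,841.8605; Petrov 26,210.2326; Nwosu 8,736.7442; Ferraro 48,052.0930.
Rounded to nearest cent: Vance $52,420.47; Tam $30,578.60; Halvorsen $21,841.86; Petrov $26,210.23; Nwosu $8,736.74; Ferraro $48,052.09. Sum = $187,839.99.
Difference $187,840.00 − $187,839.99 = +$0.01 applied to largest profit-interest units (Vance): Vance becomes $52,420.48.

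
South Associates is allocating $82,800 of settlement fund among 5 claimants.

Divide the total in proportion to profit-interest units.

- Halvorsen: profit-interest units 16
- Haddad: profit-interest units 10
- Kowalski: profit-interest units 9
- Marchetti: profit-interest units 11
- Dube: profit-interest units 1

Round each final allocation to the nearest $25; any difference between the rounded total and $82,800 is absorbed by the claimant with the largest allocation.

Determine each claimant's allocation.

Profit-interest units total: 47.
Raw shares: Halvorsen 16/47 × $82,800 = 28,187.23; Haddad 10/47 × $82,800 = 17,617.02; Kowalski 9/47 × $82,800 = 15,855.32; Marchetti 11/47 × $82,800 = 19,378.72; Dube 1/47 × $82,800 = 1,761.70.
After rounding ($25): Halvorsen $28,175; Haddad $17,625; Kowalski $15,850; Marchetti $19,375; Dube $1,750. Sum = $82,775.
Difference $82,800 − $82,775 = +$25 applied to largest allocation (Halvorsen): Halvorsen becomes $28,200.

Halvorsen: $28,200 | Haddad: $17,625 | Kowalski: $15,850 | Marchetti: $19,375 | Dube: $1,750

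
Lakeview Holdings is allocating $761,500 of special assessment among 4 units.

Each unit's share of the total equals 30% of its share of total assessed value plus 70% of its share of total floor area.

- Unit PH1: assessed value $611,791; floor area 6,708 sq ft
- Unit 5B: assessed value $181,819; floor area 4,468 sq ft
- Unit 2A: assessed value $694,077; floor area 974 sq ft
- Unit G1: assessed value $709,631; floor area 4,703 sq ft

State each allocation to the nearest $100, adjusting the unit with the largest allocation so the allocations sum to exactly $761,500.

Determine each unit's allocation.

Totals — assessed value 2,197,318, floor area 16,853.
Combined weights (30% assessed value + 70% floor area): Unit PH1 0.3621; Unit 5B 0.2104; Unit 2A 0.1352; Unit G1 0.2922.
Unrounded shares: Unit PH1 275,776.38; Unit 5B 160,223.38; Unit 2A 102,968.58; Unit G1 222,531.66.
At nearest $100: Unit PH1 $275,800; Unit 5B $160,200; Unit 2A $103,000; Unit G1 $222,500. Sum = $761,500.
Sum already equals the total — no adjustment.

Unit PH1: $275,800 | Unit 5B: $160,200 | Unit 2A: $103,000 | Unit G1: $222,500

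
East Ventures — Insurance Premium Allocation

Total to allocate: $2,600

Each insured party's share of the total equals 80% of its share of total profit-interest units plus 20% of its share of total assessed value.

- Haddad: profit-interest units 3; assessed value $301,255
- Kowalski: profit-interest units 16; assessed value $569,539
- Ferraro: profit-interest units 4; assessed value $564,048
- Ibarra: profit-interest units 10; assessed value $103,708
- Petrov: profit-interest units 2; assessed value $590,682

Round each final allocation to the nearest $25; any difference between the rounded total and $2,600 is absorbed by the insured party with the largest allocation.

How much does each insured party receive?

Totals — profit-interest units 35, assessed value 2,129,232.
Combined weights (80% profit-interest units + 20% assessed value): Haddad 0.0969; Kowalski 0.4192; Ferraro 0.1444; Ibarra 0.2383; Petrov 0.1012.
Unrounded shares: Haddad 251.86; Kowalski 1,089.95; Ferraro 375.47; Ibarra 619.61; Petrov 263.11.
Rounded to nearest $25: Haddad $250; Kowalski $1,100; Ferraro $375; Ibarra $625; Petrov $275. Sum = $2,625.
Difference $2,600 − $2,625 = −$25 applied to largest allocation (Kowalski): Kowalski becomes $1,075.

Haddad: $250 | Kowalski: $1,075 | Ferraro: $375 | Ibarra: $625 | Petrov: $275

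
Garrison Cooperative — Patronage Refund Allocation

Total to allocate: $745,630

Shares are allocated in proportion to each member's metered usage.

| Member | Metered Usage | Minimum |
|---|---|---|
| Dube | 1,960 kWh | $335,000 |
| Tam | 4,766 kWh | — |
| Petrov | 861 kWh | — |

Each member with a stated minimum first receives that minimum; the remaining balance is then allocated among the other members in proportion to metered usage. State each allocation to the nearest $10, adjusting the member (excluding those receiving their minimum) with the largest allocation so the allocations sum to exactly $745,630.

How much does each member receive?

Minimums first: Dube $335,000. Remaining pool $410,630.
Remaining pool split over remaining metered usage 5,627: Tam 347,798.57 → $347,800; Petrov 62,831.43 → $62,830.

Dube: $335,000; Tam: $347,800; Petrov: $62,830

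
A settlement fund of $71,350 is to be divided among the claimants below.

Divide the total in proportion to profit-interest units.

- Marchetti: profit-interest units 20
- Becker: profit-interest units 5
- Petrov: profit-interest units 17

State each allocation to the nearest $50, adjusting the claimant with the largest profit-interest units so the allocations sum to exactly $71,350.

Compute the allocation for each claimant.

Total profit-interest units = 42.
Unrounded shares: Marchetti 20/42 × $71,350 = 33,976.19; Becker 5/42 × $71,350 = 8,494.05; Petrov 17/42 × $71,350 = 28,879.76.
Rounded to nearest $50: Marchetti $34,000; Becker $8,500; Petrov $28,900. Sum = $71,400.
Difference $71,350 − $71,400 = −$50 applied to largest profit-interest units (Marchetti): Marchetti becomes $33,950.

Marchetti: $33,950 | Becker: $8,500 | Petrov: $28,900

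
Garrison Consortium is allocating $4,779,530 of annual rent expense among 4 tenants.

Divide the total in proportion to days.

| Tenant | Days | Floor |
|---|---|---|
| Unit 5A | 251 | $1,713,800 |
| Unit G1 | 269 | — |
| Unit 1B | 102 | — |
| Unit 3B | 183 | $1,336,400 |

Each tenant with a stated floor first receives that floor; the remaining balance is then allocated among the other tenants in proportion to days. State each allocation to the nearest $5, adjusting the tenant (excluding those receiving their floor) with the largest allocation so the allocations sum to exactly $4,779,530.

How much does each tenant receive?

Fund the minimums — Unit 5A $1,713,800; Unit 3B $1,336,400. Remaining pool $1,729,330.
Remaining pool split over remaining days 371: Unit G1 1,253,880.78 → $1,253,880; Unit 1B 475,449.22 → $475,450.

Unit 5A: $1,713,800 | Unit G1: $1,253,880 | Unit 1B: $475,450 | Unit 3B: $1,336,400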